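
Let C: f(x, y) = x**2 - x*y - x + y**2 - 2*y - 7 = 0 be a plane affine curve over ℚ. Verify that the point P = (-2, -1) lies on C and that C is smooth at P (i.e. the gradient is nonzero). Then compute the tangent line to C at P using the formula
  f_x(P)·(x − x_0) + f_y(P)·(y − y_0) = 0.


Tangent line at P: -4*x - 2*y - 10 = 0.

Step 1: f(-2, -1) = 0, so P lies on C.
Step 2: partial derivatives
  f_x(x, y) = 2*x - y - 1, f_y(x, y) = -x + 2*y - 2.
  f_x(P) = -4, f_y(P) = -2 (gradient nonzero, so P is smooth).
Step 3: tangent line at P: -4·(x − -2) + -2·(y − -1) = 0.
Expanding: -4*x - 2*y - 10 = 0.


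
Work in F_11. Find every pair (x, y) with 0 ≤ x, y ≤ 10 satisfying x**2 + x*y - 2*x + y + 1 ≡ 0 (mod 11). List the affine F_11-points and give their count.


Affine F_11-points: {(0, 10), (1, 0), (2, 7), (3, 10), (4, 7), (5, 1), (6, 9), (7, 1), (8, 8), (9, 9)}; count = 10.

For each of the 121 pairs (x, y) ∈ F_11², evaluate f(x, y) mod 11. Record the zeros.
  x = 0: [0↦1, 1↦2, 2↦3, 3↦4, 4↦5, 5↦6, 6↦7, 7↦8, 8↦9, 9↦10, 10↦0]  zeros at y ∈ {10}
  x = 1: [0↦0, 1↦2, 2↦4, 3↦6, 4↦8, 5↦10, 6↦1, 7↦3, 8↦5, 9↦7, 10↦9]  zeros at y ∈ {0}
  x = 2: [0↦1, 1↦4, 2↦7, 3↦10, 4↦2, 5↦5, 6↦8, 7↦0, 8↦3, 9↦6, 10↦9]  zeros at y ∈ {7}
  x = 3: [0↦4, 1↦8, 2↦1, 3↦5, 4↦9, 5↦2, 6↦6, 7↦10, 8↦3, 9↦7, 10↦0]  zeros at y ∈ {10}
  x = 4: [0↦9, 1↦3, 2↦8, 3↦2, 4↦7, 5↦1, 6↦6, 7↦0, 8↦5, 9↦10, 10↦4]  zeros at y ∈ {7}
  x = 5: [0↦5, 1↦0, 2↦6, 3↦1, 4↦7, 5↦2, 6↦8, 7↦3, 8↦9, 9↦4, 10↦10]  zeros at y ∈ {1}
  x = 6: [0↦3, 1↦10, 2↦6, 3↦2, 4↦9, 5↦5, 6↦1, 7↦8, 8↦4, 9↦0, 10↦7]  zeros at y ∈ {9}
  x = 7: [0↦3, 1↦0, 2↦8, 3↦5, 4↦2, 5↦10, 6↦7, 7↦4, 8↦1, 9↦9, 10↦6]  zeros at y ∈ {1}
  x = 8: [0↦5, 1↦3, 2↦1, 3↦10, 4↦8, 5↦6, 6↦4, 7↦2, 8↦0, 9↦9, 10↦7]  zeros at y ∈ {8}
  x = 9: [0↦9, 1↦8, 2↦7, 3↦6, 4↦5, 5↦4, 6↦3, 7↦2, 8↦1, 9↦0, 10↦10]  zeros at y ∈ {9}
  x = 10: [0↦4, 1↦4, 2↦4, 3↦4, 4↦4, 5↦4, 6↦4, 7↦4, 8↦4, 9↦4, 10↦4]  zeros at y ∈ ∅
Collecting zeros: affine points = {(0, 10), (1, 0), (2, 7), (3, 10), (4, 7), (5, 1), (6, 9), (7, 1), (8, 8), (9, 9)}.
Total count |C(F_11)_aff| = 10.


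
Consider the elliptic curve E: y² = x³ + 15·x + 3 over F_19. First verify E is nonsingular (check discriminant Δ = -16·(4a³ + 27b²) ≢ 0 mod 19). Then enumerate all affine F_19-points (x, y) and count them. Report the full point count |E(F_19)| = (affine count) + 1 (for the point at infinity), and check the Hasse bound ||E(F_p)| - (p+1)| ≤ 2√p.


Affine points = {(1, 0), (6, 9), (6, 10), (11, 6), (11, 13), (12, 7), (12, 12), (13, 1), (13, 18), (16, 8), (16, 11), (18, 5), (18, 14)}; affine count = 13; |E(F_19)| = 14.

Discriminant check: Δ ∝ 4a³ + 27b² = 4·15³ + 27·3² = 4·3375 + 27·9 ≡ 6 (mod 19). Nonzero ⇒ E is nonsingular.
For each x ∈ F_19, compute rhs = x³ + 15·x + 3 mod 19, then count y ∈ F_19 with y² ≡ rhs.
  x = 0: rhs = 3, matching y values: none (0 points).
  x = 1: rhs = 0, matching y values: 0 (1 points).
  x = 2: rhs = 3, matching y values: none (0 points).
  x = 3: rhs = 18, matching y values: none (0 points).
  x = 4: rhs = 13, matching y values: none (0 points).
  x = 5: rhs = 13, matching y values: none (0 points).
  x = 6: rhs = 5, matching y values: 9, 10 (2 points).
  x = 7: rhs = 14, matching y values: none (0 points).
  x = 8: rhs = 8, matching y values: none (0 points).
  x = 9: rhs = 12, matching y values: none (0 points).
  x = 10: rhs = 13, matching y values: none (0 points).
  x = 11: rhs = 17, matching y values: 6, 13 (2 points).
  x = 12: rhs = 11, matching y values: 7, 12 (2 points).
  x = 13: rhs = 1, matching y values: 1, 18 (2 points).
  x = 14: rhs = 12, matching y values: none (0 points).
  x = 15: rhs = 12, matching y values: none (0 points).
  x = 16: rhs = 7, matching y values: 8, 11 (2 points).
  x = 17: rhs = 3, matching y values: none (0 points).
  x = 18: rhs = 6, matching y values: 5, 14 (2 points).
Total affine count: 13.
Full point count |E(F_19)| = 13 + 1 = 14.
Hasse bound: |14 − (19+1)| = |-6| = 6 ≤ 2√19 ≈ 8.7178 ✓.


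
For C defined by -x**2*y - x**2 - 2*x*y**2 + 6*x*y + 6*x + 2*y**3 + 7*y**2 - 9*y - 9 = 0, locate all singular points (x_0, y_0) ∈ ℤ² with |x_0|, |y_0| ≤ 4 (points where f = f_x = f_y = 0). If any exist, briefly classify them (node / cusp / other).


Singular points: {(3, 0)}; classification: node.

Compute partial derivatives:
  f_x = -2*x*y - 2*x - 2*y**2 + 6*y + 6.
  f_y = -x**2 - 4*x*y + 6*x + 6*y**2 + 14*y - 9.
Scan x_0 ∈ {−4, ..., 4}. For each x_0, f_y(x_0, y) is a polynomial in y; find its integer roots y ∈ {−4, ..., 4}, then test f_x and f at those candidates.
  x = -4: f_y(-4, y) = 6*y**2 + 30*y - 49; no integer root y with |y| ≤ 4.
  x = -3: f_y(-3, y) = 6*y**2 + 26*y - 36; no integer root y with |y| ≤ 4.
  x = -2: f_y(-2, y) = 6*y**2 + 22*y - 25; no integer root y with |y| ≤ 4.
  x = -1: f_y(-1, y) = 6*y**2 + 18*y - 16; no integer root y with |y| ≤ 4.
  x = 0: f_y(0, y) = 6*y**2 + 14*y - 9; no integer root y with |y| ≤ 4.
  x = 1: f_y(1, y) = 6*y**2 + 10*y - 4; vanishes at y ∈ {-2}. (1, -2): f_x = -12 ≠ 0.
  x = 2: f_y(2, y) = 6*y**2 + 6*y - 1; no integer root y with |y| ≤ 4.
  x = 3: f_y(3, y) = 6*y**2 + 2*y; vanishes at y ∈ {0}. (3, 0): f_x = 0, f = 0 — SINGULAR.
  x = 4: f_y(4, y) = 6*y**2 - 2*y - 1; no integer root y with |y| ≤ 4.
Only singular point on the grid: (3, 0).
Classify: substitute x = 3 + u, y = 0 + v and expand: f = -u**2*v - u**2 - 2*u*v**2 + 2*v**3 + v**2.
No constant or linear terms (consistent with a singular point). Quadratic part: -u**2 + v**2. Cubic part: -u**2*v - 2*u*v**2 + 2*v**3.
The quadratic part v**2 - u**2 = (v − u)(v + u) splits into two distinct linear factors, so there are two distinct tangent lines y − 0 = ±(x − 3) — this is a node (ordinary double point).
Classification: node.


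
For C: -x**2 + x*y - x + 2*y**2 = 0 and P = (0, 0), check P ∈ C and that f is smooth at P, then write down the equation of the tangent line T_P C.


Tangent line at P: -x = 0.

Step 1: f(0, 0) = 0, so P lies on C.
Step 2: partial derivatives
  f_x(x, y) = -2*x + y - 1, f_y(x, y) = x + 4*y.
  f_x(P) = -1, f_y(P) = 0 (gradient nonzero, so P is smooth).
Step 3: tangent line at P: -1·(x − 0) + 0·(y − 0) = 0.
Expanding: -x = 0.


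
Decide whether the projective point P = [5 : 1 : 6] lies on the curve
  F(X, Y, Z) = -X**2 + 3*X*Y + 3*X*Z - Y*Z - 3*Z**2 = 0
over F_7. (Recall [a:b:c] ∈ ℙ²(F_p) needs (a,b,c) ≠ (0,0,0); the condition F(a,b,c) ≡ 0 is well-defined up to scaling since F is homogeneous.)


F(5,1,6) ≡ 1 (mod 7); P is NOT on the curve.

Evaluate F(5, 1, 6) term-by-term (mod 7).
  -X**2 ↦ -1·25·1·1 = -25
  3*X*Y ↦ 3·5·1·1 = 15
  3*X*Z ↦ 3·5·1·6 = 90
  -Y*Z ↦ -1·1·1·6 = -6
  -3*Z**2 ↦ -3·1·1·36 = -108
Sum: F(5, 1, 6) = (-25) + (15) + (90) + (-6) + (-108) = -34.
Reducing mod 7: -34 ≡ 1 (mod 7).
Since F(a, b, c) ≡ 1 ≠ 0 (mod 7), P does NOT lie on the curve.


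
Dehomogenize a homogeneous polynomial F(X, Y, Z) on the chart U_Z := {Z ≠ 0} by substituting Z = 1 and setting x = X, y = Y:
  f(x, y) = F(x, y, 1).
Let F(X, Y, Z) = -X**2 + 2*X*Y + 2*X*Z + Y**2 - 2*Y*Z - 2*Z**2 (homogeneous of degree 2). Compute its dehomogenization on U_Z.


f(x, y) = -x**2 + 2*x*y + 2*x + y**2 - 2*y - 2

On U_Z we set Z = 1. Each monomial c·X^i·Y^j·Z^k in F becomes c·x^i·y^j·1^k = c·x^i·y^j.
Substituting Z = 1: F(X, Y, 1) = -x**2 + 2*x*y + 2*x + y**2 - 2*y - 2.
Note: deg(f) ≤ deg(F) = 2; strict inequality happens when F is divisible by Z (lost terms).


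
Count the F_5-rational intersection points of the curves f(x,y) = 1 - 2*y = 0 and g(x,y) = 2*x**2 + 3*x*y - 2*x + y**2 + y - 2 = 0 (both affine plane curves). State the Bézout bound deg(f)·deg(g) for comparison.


Common zeros: {(0, 3), (4, 3)}; count = 2; Bézout bound = 2.

deg(f) = 1, deg(g) = 2, so Bézout bound = 2.
Scan x ∈ F_5. For each x, list the y ∈ F_5 with f(x, y) ≡ 0 and those with g(x, y) ≡ 0 (mod 5); the common zeros in that column are the intersection.
  x = 0: f ≡ 0 at y ∈ {3}; g ≡ 0 at y ∈ {1, 3}; common: {3}.
  x = 1: f ≡ 0 at y ∈ {3}; g ≡ 0 at y ∈ {2, 4}; common: ∅.
  x = 2: f ≡ 0 at y ∈ {3}; g ≡ 0 at y ∈ {1, 2}; common: ∅.
  x = 3: f ≡ 0 at y ∈ {3}; g ≡ 0 at y ∈ {0}; common: ∅.
  x = 4: f ≡ 0 at y ∈ {3}; g ≡ 0 at y ∈ {3, 4}; common: {3}.
Collecting: common zeros = {(0, 3), (4, 3)}, so the count is 2.
Comparison with the Bézout bound: 2 ≤ 2 = deg(f)·deg(g), as expected for curves with no common component (the bound is attained).


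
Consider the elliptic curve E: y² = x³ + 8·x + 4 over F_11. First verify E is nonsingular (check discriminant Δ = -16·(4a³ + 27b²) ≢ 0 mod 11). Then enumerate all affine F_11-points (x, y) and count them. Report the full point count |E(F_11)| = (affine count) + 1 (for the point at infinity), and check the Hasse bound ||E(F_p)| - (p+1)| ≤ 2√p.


Affine points = {(0, 2), (0, 9), (3, 0), (4, 1), (4, 10), (5, 2), (5, 9), (6, 2), (6, 9)}; affine count = 9; |E(F_11)| = 10.

Discriminant check: Δ ∝ 4a³ + 27b² = 4·8³ + 27·4² = 4·512 + 27·16 ≡ 5 (mod 11). Nonzero ⇒ E is nonsingular.
For each x ∈ F_11, compute rhs = x³ + 8·x + 4 mod 11, then count y ∈ F_11 with y² ≡ rhs.
  x = 0: rhs = 4, matching y values: 2, 9 (2 points).
  x = 1: rhs = 2, matching y values: none (0 points).
  x = 2: rhs = 6, matching y values: none (0 points).
  x = 3: rhs = 0, matching y values: 0 (1 points).
  x = 4: rhs = 1, matching y values: 1, 10 (2 points).
  x = 5: rhs = 4, matching y values: 2, 9 (2 points).
  x = 6: rhs = 4, matching y values: 2, 9 (2 points).
  x = 7: rhs = 7, matching y values: none (0 points).
  x = 8: rhs = 8, matching y values: none (0 points).
  x = 9: rhs = 2, matching y values: none (0 points).
  x = 10: rhs = 6, matching y values: none (0 points).
Total affine count: 9.
Full point count |E(F_11)| = 9 + 1 = 10.
Hasse bound: |10 − (11+1)| = |-2| = 2 ≤ 2√11 ≈ 6.6332 ✓.


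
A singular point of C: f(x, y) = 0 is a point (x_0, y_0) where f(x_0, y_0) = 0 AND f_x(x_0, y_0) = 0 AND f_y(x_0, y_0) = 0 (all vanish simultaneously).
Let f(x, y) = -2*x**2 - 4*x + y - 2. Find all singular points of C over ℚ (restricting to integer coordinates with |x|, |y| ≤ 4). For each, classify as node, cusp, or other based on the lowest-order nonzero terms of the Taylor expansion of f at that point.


No singular points in the scanned grid; C is smooth there.

Compute partial derivatives:
  f_x = -4*x - 4.
  f_y = 1.
f_y = 1 is a nonzero constant, so f_y never vanishes: no point (x, y) can satisfy f = f_x = f_y = 0. In particular no (x, y) ∈ {−4, ..., 4}² is singular; the curve is smooth.


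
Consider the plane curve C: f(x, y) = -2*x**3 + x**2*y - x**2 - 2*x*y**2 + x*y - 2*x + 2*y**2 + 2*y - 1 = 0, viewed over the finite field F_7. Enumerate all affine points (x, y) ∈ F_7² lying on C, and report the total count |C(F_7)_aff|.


Affine F_7-points: {(1, 5), (2, 5), (2, 6), (3, 0), (4, 2), (4, 4), (6, 5)}; count = 7.

For each of the 49 pairs (x, y) ∈ F_7², evaluate f(x, y) mod 7. Record the zeros.
  x = 0: [0↦6, 1↦3, 2↦4, 3↦2, 4↦4, 5↦3, 6↦6]  zeros at y ∈ ∅
  x = 1: [0↦1, 1↦5, 2↦2, 3↦6, 4↦3, 5↦0, 6↦4]  zeros at y ∈ {5}
  x = 2: [0↦3, 1↦2, 2↦4, 3↦2, 4↦3, 5↦0, 6↦0]  zeros at y ∈ {5, 6}
  x = 3: [0↦0, 1↦3, 2↦5, 3↦6, 4↦6, 5↦5, 6↦3]  zeros at y ∈ {0}
  x = 4: [0↦1, 1↦3, 2↦0, 3↦6, 4↦0, 5↦3, 6↦1]  zeros at y ∈ {2, 4}
  x = 5: [0↦1, 1↦4, 2↦5, 3↦4, 4↦1, 5↦3, 6↦3]  zeros at y ∈ ∅
  x = 6: [0↦2, 1↦1, 2↦1, 3↦2, 4↦4, 5↦0, 6↦4]  zeros at y ∈ {5}
Collecting zeros: affine points = {(1, 5), (2, 5), (2, 6), (3, 0), (4, 2), (4, 4), (6, 5)}.
Total count |C(F_7)_aff| = 7.


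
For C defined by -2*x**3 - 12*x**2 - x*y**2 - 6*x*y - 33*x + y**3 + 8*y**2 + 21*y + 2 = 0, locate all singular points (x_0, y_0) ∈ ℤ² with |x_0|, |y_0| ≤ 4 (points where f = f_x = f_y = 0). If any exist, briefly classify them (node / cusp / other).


Singular points: {(-2, -3)}; classification: cusp.

Compute partial derivatives:
  f_x = -6*x**2 - 24*x - y**2 - 6*y - 33.
  f_y = -2*x*y - 6*x + 3*y**2 + 16*y + 21.
Scan x_0 ∈ {−4, ..., 4}. For each x_0, f_y(x_0, y) is a polynomial in y; find its integer roots y ∈ {−4, ..., 4}, then test f_x and f at those candidates.
  x = -4: f_y(-4, y) = 3*y**2 + 24*y + 45; vanishes at y ∈ {-3}. (-4, -3): f_x = -24 ≠ 0.
  x = -3: f_y(-3, y) = 3*y**2 + 22*y + 39; vanishes at y ∈ {-3}. (-3, -3): f_x = -6 ≠ 0.
  x = -2: f_y(-2, y) = 3*y**2 + 20*y + 33; vanishes at y ∈ {-3}. (-2, -3): f_x = 0, f = 0 — SINGULAR.
  x = -1: f_y(-1, y) = 3*y**2 + 18*y + 27; vanishes at y ∈ {-3}. (-1, -3): f_x = -6 ≠ 0.
  x = 0: f_y(0, y) = 3*y**2 + 16*y + 21; vanishes at y ∈ {-3}. (0, -3): f_x = -24 ≠ 0.
  x = 1: f_y(1, y) = 3*y**2 + 14*y + 15; vanishes at y ∈ {-3}. (1, -3): f_x = -54 ≠ 0.
  x = 2: f_y(2, y) = 3*y**2 + 12*y + 9; vanishes at y ∈ {-3, -1}. (2, -3): f_x = -96 ≠ 0; (2, -1): f_x = -100 ≠ 0.
  x = 3: f_y(3, y) = 3*y**2 + 10*y + 3; vanishes at y ∈ {-3}. (3, -3): f_x = -150 ≠ 0.
  x = 4: f_y(4, y) = 3*y**2 + 8*y - 3; vanishes at y ∈ {-3}. (4, -3): f_x = -216 ≠ 0.
Only singular point on the grid: (-2, -3).
Classify: substitute x = -2 + u, y = -3 + v and expand: f = -2*u**3 - u*v**2 + v**3 + v**2.
No constant or linear terms (consistent with a singular point). Quadratic part: v**2. Cubic part: -2*u**3 - u*v**2 + v**3.
The quadratic part v**2 is a perfect square, so there is a single (double) tangent line v = 0, i.e. y = -3. Restricting the cubic part to that line (v = 0) leaves -2*u**3 ≠ 0, so f is not divisible by v and the branch is v² ≈ 2*u**3 to lowest order — this is a cusp.
Classification: cusp.


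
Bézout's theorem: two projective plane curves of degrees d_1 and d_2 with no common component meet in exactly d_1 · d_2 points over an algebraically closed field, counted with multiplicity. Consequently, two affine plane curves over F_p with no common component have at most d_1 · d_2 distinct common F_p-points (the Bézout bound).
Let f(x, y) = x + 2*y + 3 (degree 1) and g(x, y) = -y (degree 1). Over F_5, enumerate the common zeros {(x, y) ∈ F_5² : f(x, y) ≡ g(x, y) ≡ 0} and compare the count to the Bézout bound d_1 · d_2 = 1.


Common zeros: {(2, 0)}; count = 1; Bézout bound = 1.

deg(f) = 1, deg(g) = 1, so Bézout bound = 1.
Scan x ∈ F_5. For each x, list the y ∈ F_5 with f(x, y) ≡ 0 and those with g(x, y) ≡ 0 (mod 5); the common zeros in that column are the intersection.
  x = 0: f ≡ 0 at y ∈ {1}; g ≡ 0 at y ∈ {0}; common: ∅.
  x = 1: f ≡ 0 at y ∈ {3}; g ≡ 0 at y ∈ {0}; common: ∅.
  x = 2: f ≡ 0 at y ∈ {0}; g ≡ 0 at y ∈ {0}; common: {0}.
  x = 3: f ≡ 0 at y ∈ {2}; g ≡ 0 at y ∈ {0}; common: ∅.
  x = 4: f ≡ 0 at y ∈ {4}; g ≡ 0 at y ∈ {0}; common: ∅.
Collecting: common zeros = {(2, 0)}, so the count is 1.
Comparison with the Bézout bound: 1 ≤ 1 = deg(f)·deg(g), as expected for curves with no common component (the bound is attained).


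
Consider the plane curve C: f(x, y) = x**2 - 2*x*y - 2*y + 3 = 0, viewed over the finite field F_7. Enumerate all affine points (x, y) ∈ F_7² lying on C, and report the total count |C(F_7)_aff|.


Affine F_7-points: {(0, 5), (1, 1), (2, 0), (3, 5), (4, 4), (5, 0)}; count = 6.

For each of the 49 pairs (x, y) ∈ F_7², evaluate f(x, y) mod 7. Record the zeros.
  x = 0: [0↦3, 1↦1, 2↦6, 3↦4, 4↦2, 5↦0, 6↦5]  zeros at y ∈ {5}
  x = 1: [0↦4, 1↦0, 2↦3, 3↦6, 4↦2, 5↦5, 6↦1]  zeros at y ∈ {1}
  x = 2: [0↦0, 1↦1, 2↦2, 3↦3, 4↦4, 5↦5, 6↦6]  zeros at y ∈ {0}
  x = 3: [0↦5, 1↦4, 2↦3, 3↦2, 4↦1, 5↦0, 6↦6]  zeros at y ∈ {5}
  x = 4: [0↦5, 1↦2, 2↦6, 3↦3, 4↦0, 5↦4, 6↦1]  zeros at y ∈ {4}
  x = 5: [0↦0, 1↦2, 2↦4, 3↦6, 4↦1, 5↦3, 6↦5]  zeros at y ∈ {0}
  x = 6: [0↦4, 1↦4, 2↦4, 3↦4, 4↦4, 5↦4, 6↦4]  zeros at y ∈ ∅
Collecting zeros: affine points = {(0, 5), (1, 1), (2, 0), (3, 5), (4, 4), (5, 0)}.
Total count |C(F_7)_aff| = 6.


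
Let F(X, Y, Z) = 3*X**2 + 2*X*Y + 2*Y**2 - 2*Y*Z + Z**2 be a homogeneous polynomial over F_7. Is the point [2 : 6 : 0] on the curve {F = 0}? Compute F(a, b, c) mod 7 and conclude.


F(2,6,0) ≡ 3 (mod 7); P is NOT on the curve.

Evaluate F(2, 6, 0) term-by-term (mod 7).
  3*X**2 ↦ 3·4·1·1 = 12
  2*X*Y ↦ 2·2·6·1 = 24
  2*Y**2 ↦ 2·1·36·1 = 72
  -2*Y*Z ↦ -2·1·6·0 = 0
  Z**2 ↦ 1·1·1·0 = 0
Sum: F(2, 6, 0) = (12) + (24) + (72) + (0) + (0) = 108.
Reducing mod 7: 108 ≡ 3 (mod 7).
Since F(a, b, c) ≡ 3 ≠ 0 (mod 7), P does NOT lie on the curve.


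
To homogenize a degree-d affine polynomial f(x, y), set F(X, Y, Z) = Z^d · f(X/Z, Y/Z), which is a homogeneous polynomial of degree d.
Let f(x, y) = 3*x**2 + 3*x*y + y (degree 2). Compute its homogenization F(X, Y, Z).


F(X, Y, Z) = 3*X**2 + 3*X*Y + Y*Z

deg(f) = 2.
Substitute x = X/Z, y = Y/Z into f, then multiply by Z^2.
  monomial 3·x^2·y^0 ↦ 3·X^2·Y^0·Z^0.
  monomial 3·x^1·y^1 ↦ 3·X^1·Y^1·Z^0.
  monomial 1·x^0·y^1 ↦ 1·X^0·Y^1·Z^1.
Collecting: F(X, Y, Z) = 3*X**2 + 3*X*Y + Y*Z.


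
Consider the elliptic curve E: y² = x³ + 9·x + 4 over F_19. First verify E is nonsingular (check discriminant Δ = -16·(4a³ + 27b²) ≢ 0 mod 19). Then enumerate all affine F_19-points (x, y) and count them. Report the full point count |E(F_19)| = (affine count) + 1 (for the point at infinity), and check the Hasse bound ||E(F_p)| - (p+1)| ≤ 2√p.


Affine points = {(0, 2), (0, 17), (2, 7), (2, 12), (3, 1), (3, 18), (4, 3), (4, 16), (7, 7), (7, 12), (9, 4), (9, 15), (10, 7), (10, 12), (11, 3), (11, 16), (12, 4), (12, 15), (13, 0), (14, 9), (14, 10), (16, 8), (16, 11), (17, 4), (17, 15)}; affine count = 25; |E(F_19)| = 26.

Discriminant check: Δ ∝ 4a³ + 27b² = 4·9³ + 27·4² = 4·729 + 27·16 ≡ 4 (mod 19). Nonzero ⇒ E is nonsingular.
For each x ∈ F_19, compute rhs = x³ + 9·x + 4 mod 19, then count y ∈ F_19 with y² ≡ rhs.
  x = 0: rhs = 4, matching y values: 2, 17 (2 points).
  x = 1: rhs = 14, matching y values: none (0 points).
  x = 2: rhs = 11, matching y values: 7, 12 (2 points).
  x = 3: rhs = 1, matching y values: 1, 18 (2 points).
  x = 4: rhs = 9, matching y values: 3, 16 (2 points).
  x = 5: rhs = 3, matching y values: none (0 points).
  x = 6: rhs = 8, matching y values: none (0 points).
  x = 7: rhs = 11, matching y values: 7, 12 (2 points).
  x = 8: rhs = 18, matching y values: none (0 points).
  x = 9: rhs = 16, matching y values: 4, 15 (2 points).
  x = 10: rhs = 11, matching y values: 7, 12 (2 points).
  x = 11: rhs = 9, matching y values: 3, 16 (2 points).
  x = 12: rhs = 16, matching y values: 4, 15 (2 points).
  x = 13: rhs = 0, matching y values: 0 (1 points).
  x = 14: rhs = 5, matching y values: 9, 10 (2 points).
  x = 15: rhs = 18, matching y values: none (0 points).
  x = 16: rhs = 7, matching y values: 8, 11 (2 points).
  x = 17: rhs = 16, matching y values: 4, 15 (2 points).
  x = 18: rhs = 13, matching y values: none (0 points).
Total affine count: 25.
Full point count |E(F_19)| = 25 + 1 = 26.
Hasse bound: |26 − (19+1)| = |6| = 6 ≤ 2√19 ≈ 8.7178 ✓.


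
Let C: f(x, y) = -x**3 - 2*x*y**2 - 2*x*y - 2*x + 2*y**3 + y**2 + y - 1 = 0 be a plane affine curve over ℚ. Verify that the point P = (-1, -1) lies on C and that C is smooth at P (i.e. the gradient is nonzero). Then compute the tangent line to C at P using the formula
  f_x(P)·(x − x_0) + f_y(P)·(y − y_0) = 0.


Tangent line at P: -5*x + 3*y - 2 = 0.

Step 1: f(-1, -1) = 0, so P lies on C.
Step 2: partial derivatives
  f_x(x, y) = -3*x**2 - 2*y**2 - 2*y - 2, f_y(x, y) = -4*x*y - 2*x + 6*y**2 + 2*y + 1.
  f_x(P) = -5, f_y(P) = 3 (gradient nonzero, so P is smooth).
Step 3: tangent line at P: -5·(x − -1) + 3·(y − -1) = 0.
Expanding: -5*x + 3*y - 2 = 0.


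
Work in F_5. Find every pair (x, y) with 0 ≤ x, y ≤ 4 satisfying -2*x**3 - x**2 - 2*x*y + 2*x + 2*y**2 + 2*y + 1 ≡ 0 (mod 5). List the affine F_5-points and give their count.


Affine F_5-points: {(0, 1), (0, 3), (1, 0), (2, 0), (2, 1), (3, 3), (3, 4), (4, 0), (4, 3)}; count = 9.

For each of the 25 pairs (x, y) ∈ F_5², evaluate f(x, y) mod 5. Record the zeros.
  x = 0: [0↦1, 1↦0, 2↦3, 3↦0, 4↦1]  zeros at y ∈ {1, 3}
  x = 1: [0↦0, 1↦2, 2↦3, 3↦3, 4↦2]  zeros at y ∈ {0}
  x = 2: [0↦0, 1↦0, 2↦4, 3↦2, 4↦4]  zeros at y ∈ {0, 1}
  x = 3: [0↦4, 1↦2, 2↦4, 3↦0, 4↦0]  zeros at y ∈ {3, 4}
  x = 4: [0↦0, 1↦1, 2↦1, 3↦0, 4↦3]  zeros at y ∈ {0, 3}
Collecting zeros: affine points = {(0, 1), (0, 3), (1, 0), (2, 0), (2, 1), (3, 3), (3, 4), (4, 0), (4, 3)}.
Total count |C(F_5)_aff| = 9.


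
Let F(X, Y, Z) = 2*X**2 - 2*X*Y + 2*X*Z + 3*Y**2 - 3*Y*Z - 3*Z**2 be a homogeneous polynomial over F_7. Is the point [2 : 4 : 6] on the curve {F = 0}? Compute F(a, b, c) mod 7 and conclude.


F(2,4,6) ≡ 3 (mod 7); P is NOT on the curve.

Evaluate F(2, 4, 6) term-by-term (mod 7).
  2*X**2 ↦ 2·4·1·1 = 8
  -2*X*Y ↦ -2·2·4·1 = -16
  2*X*Z ↦ 2·2·1·6 = 24
  3*Y**2 ↦ 3·1·16·1 = 48
  -3*Y*Z ↦ -3·1·4·6 = -72
  -3*Z**2 ↦ -3·1·1·36 = -108
Sum: F(2, 4, 6) = (8) + (-16) + (24) + (48) + (-72) + (-108) = -116.
Reducing mod 7: -116 ≡ 3 (mod 7).
Since F(a, b, c) ≡ 3 ≠ 0 (mod 7), P does NOT lie on the curve.


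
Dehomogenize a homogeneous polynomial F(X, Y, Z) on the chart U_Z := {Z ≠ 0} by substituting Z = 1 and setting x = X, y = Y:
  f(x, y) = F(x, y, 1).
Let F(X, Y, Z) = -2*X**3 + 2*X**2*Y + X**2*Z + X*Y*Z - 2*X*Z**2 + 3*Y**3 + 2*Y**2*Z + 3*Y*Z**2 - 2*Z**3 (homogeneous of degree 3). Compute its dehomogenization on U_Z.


f(x, y) = -2*x**3 + 2*x**2*y + x**2 + x*y - 2*x + 3*y**3 + 2*y**2 + 3*y - 2

On U_Z we set Z = 1. Each monomial c·X^i·Y^j·Z^k in F becomes c·x^i·y^j·1^k = c·x^i·y^j.
Substituting Z = 1: F(X, Y, 1) = -2*x**3 + 2*x**2*y + x**2 + x*y - 2*x + 3*y**3 + 2*y**2 + 3*y - 2.
Note: deg(f) ≤ deg(F) = 3; strict inequality happens when F is divisible by Z (lost terms).


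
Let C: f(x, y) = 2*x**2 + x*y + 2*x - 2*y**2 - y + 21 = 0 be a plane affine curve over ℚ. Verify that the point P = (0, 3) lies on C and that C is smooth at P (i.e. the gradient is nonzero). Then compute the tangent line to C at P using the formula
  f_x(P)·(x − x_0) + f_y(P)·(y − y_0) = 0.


Tangent line at P: 5*x - 13*y + 39 = 0.

Step 1: f(0, 3) = 0, so P lies on C.
Step 2: partial derivatives
  f_x(x, y) = 4*x + y + 2, f_y(x, y) = x - 4*y - 1.
  f_x(P) = 5, f_y(P) = -13 (gradient nonzero, so P is smooth).
Step 3: tangent line at P: 5·(x − 0) + -13·(y − 3) = 0.
Expanding: 5*x - 13*y + 39 = 0.


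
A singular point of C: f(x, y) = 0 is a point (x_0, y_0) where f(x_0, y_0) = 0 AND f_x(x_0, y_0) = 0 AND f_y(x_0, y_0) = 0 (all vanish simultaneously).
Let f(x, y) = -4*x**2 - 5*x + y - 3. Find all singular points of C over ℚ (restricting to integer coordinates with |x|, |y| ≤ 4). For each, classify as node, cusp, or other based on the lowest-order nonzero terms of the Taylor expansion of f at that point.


No singular points in the scanned grid; C is smooth there.

Compute partial derivatives:
  f_x = -8*x - 5.
  f_y = 1.
f_y = 1 is a nonzero constant, so f_y never vanishes: no point (x, y) can satisfy f = f_x = f_y = 0. In particular no (x, y) ∈ {−4, ..., 4}² is singular; the curve is smooth.


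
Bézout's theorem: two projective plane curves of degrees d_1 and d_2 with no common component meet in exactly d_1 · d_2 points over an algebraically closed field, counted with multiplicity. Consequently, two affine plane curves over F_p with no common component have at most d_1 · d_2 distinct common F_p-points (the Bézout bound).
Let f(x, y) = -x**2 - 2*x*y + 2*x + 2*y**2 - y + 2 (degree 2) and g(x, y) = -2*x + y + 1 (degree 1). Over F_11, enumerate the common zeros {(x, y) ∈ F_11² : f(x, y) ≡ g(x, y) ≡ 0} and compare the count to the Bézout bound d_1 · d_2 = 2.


Common zeros: {(6, 0), (7, 2)}; count = 2; Bézout bound = 2.

deg(f) = 2, deg(g) = 1, so Bézout bound = 2.
Scan x ∈ F_11. For each x, list the y ∈ F_11 with f(x, y) ≡ 0 and those with g(x, y) ≡ 0 (mod 11); the common zeros in that column are the intersection.
  x = 0: f ≡ 0 at y ∈ ∅; g ≡ 0 at y ∈ {10}; common: ∅.
  x = 1: f ≡ 0 at y ∈ ∅; g ≡ 0 at y ∈ {1}; common: ∅.
  x = 2: f ≡ 0 at y ∈ {2, 6}; g ≡ 0 at y ∈ {3}; common: ∅.
  x = 3: f ≡ 0 at y ∈ ∅; g ≡ 0 at y ∈ {5}; common: ∅.
  x = 4: f ≡ 0 at y ∈ ∅; g ≡ 0 at y ∈ {7}; common: ∅.
  x = 5: f ≡ 0 at y ∈ {1, 10}; g ≡ 0 at y ∈ {9}; common: ∅.
  x = 6: f ≡ 0 at y ∈ {0, 1}; g ≡ 0 at y ∈ {0}; common: {0}.
  x = 7: f ≡ 0 at y ∈ {0, 2}; g ≡ 0 at y ∈ {2}; common: {2}.
  x = 8: f ≡ 0 at y ∈ ∅; g ≡ 0 at y ∈ {4}; common: ∅.
  x = 9: f ≡ 0 at y ∈ ∅; g ≡ 0 at y ∈ {6}; common: ∅.
  x = 10: f ≡ 0 at y ∈ {6, 10}; g ≡ 0 at y ∈ {8}; common: ∅.
Collecting: common zeros = {(6, 0), (7, 2)}, so the count is 2.
Comparison with the Bézout bound: 2 ≤ 2 = deg(f)·deg(g), as expected for curves with no common component (the bound is attained).


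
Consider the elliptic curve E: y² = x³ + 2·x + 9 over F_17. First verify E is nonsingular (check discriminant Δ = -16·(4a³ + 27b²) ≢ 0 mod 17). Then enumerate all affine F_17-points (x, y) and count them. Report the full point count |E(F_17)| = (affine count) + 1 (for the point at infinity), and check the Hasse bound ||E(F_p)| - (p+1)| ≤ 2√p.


Affine points = {(0, 3), (0, 14), (2, 2), (2, 15), (3, 5), (3, 12), (4, 8), (4, 9), (5, 5), (5, 12), (6, 4), (6, 13), (7, 3), (7, 14), (9, 5), (9, 12), (10, 3), (10, 14), (11, 6), (11, 11)}; affine count = 20; |E(F_17)| = 21.

Discriminant check: Δ ∝ 4a³ + 27b² = 4·2³ + 27·9² = 4·8 + 27·81 ≡ 9 (mod 17). Nonzero ⇒ E is nonsingular.
For each x ∈ F_17, compute rhs = x³ + 2·x + 9 mod 17, then count y ∈ F_17 with y² ≡ rhs.
  x = 0: rhs = 9, matching y values: 3, 14 (2 points).
  x = 1: rhs = 12, matching y values: none (0 points).
  x = 2: rhs = 4, matching y values: 2, 15 (2 points).
  x = 3: rhs = 8, matching y values: 5, 12 (2 points).
  x = 4: rhs = 13, matching y values: 8, 9 (2 points).
  x = 5: rhs = 8, matching y values: 5, 12 (2 points).
  x = 6: rhs = 16, matching y values: 4, 13 (2 points).
  x = 7: rhs = 9, matching y values: 3, 14 (2 points).
  x = 8: rhs = 10, matching y values: none (0 points).
  x = 9: rhs = 8, matching y values: 5, 12 (2 points).
  x = 10: rhs = 9, matching y values: 3, 14 (2 points).
  x = 11: rhs = 2, matching y values: 6, 11 (2 points).
  x = 12: rhs = 10, matching y values: none (0 points).
  x = 13: rhs = 5, matching y values: none (0 points).
  x = 14: rhs = 10, matching y values: none (0 points).
  x = 15: rhs = 14, matching y values: none (0 points).
  x = 16: rhs = 6, matching y values: none (0 points).
Total affine count: 20.
Full point count |E(F_17)| = 20 + 1 = 21.
Hasse bound: |21 − (17+1)| = |3| = 3 ≤ 2√17 ≈ 8.2462 ✓.


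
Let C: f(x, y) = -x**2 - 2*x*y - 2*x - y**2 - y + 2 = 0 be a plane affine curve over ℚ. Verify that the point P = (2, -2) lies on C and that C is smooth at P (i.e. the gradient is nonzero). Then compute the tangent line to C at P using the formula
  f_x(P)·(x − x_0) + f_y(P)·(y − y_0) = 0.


Tangent line at P: -2*x - y + 2 = 0.

Step 1: f(2, -2) = 0, so P lies on C.
Step 2: partial derivatives
  f_x(x, y) = -2*x - 2*y - 2, f_y(x, y) = -2*x - 2*y - 1.
  f_x(P) = -2, f_y(P) = -1 (gradient nonzero, so P is smooth).
Step 3: tangent line at P: -2·(x − 2) + -1·(y − -2) = 0.
Expanding: -2*x - y + 2 = 0.


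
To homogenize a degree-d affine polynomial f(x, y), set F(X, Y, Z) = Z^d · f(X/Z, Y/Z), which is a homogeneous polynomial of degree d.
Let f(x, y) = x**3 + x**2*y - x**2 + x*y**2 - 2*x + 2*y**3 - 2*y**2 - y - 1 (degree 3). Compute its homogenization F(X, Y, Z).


F(X, Y, Z) = X**3 + X**2*Y - X**2*Z + X*Y**2 - 2*X*Z**2 + 2*Y**3 - 2*Y**2*Z - Y*Z**2 - Z**3

deg(f) = 3.
Substitute x = X/Z, y = Y/Z into f, then multiply by Z^3.
  monomial 1·x^3·y^0 ↦ 1·X^3·Y^0·Z^0.
  monomial 1·x^2·y^1 ↦ 1·X^2·Y^1·Z^0.
  monomial -1·x^2·y^0 ↦ -1·X^2·Y^0·Z^1.
  monomial 1·x^1·y^2 ↦ 1·X^1·Y^2·Z^0.
  monomial -2·x^1·y^0 ↦ -2·X^1·Y^0·Z^2.
  monomial 2·x^0·y^3 ↦ 2·X^0·Y^3·Z^0.
  monomial -2·x^0·y^2 ↦ -2·X^0·Y^2·Z^1.
  monomial -1·x^0·y^1 ↦ -1·X^0·Y^1·Z^2.
  monomial -1·x^0·y^0 ↦ -1·X^0·Y^0·Z^3.
Collecting: F(X, Y, Z) = X**3 + X**2*Y - X**2*Z + X*Y**2 - 2*X*Z**2 + 2*Y**3 - 2*Y**2*Z - Y*Z**2 - Z**3.


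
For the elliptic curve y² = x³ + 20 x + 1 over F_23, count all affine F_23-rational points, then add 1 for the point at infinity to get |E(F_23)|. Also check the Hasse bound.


Affine points = {(0, 1), (0, 22), (2, 7), (2, 16), (7, 1), (7, 22), (8, 11), (8, 12), (9, 6), (9, 17), (14, 9), (14, 14), (16, 1), (16, 22), (18, 11), (18, 12), (19, 8), (19, 15), (20, 11), (20, 12), (22, 7), (22, 16)}; affine count = 22; |E(F_23)| = 23.

Discriminant check: Δ ∝ 4a³ + 27b² = 4·20³ + 27·1² = 4·8000 + 27·1 ≡ 11 (mod 23). Nonzero ⇒ E is nonsingular.
For each x ∈ F_23, compute rhs = x³ + 20·x + 1 mod 23, then count y ∈ F_23 with y² ≡ rhs.
  x = 0: rhs = 1, matching y values: 1, 22 (2 points).
  x = 1: rhs = 22, matching y values: none (0 points).
  x = 2: rhs = 3, matching y values: 7, 16 (2 points).
  x = 3: rhs = 19, matching y values: none (0 points).
  x = 4: rhs = 7, matching y values: none (0 points).
  x = 5: rhs = 19, matching y values: none (0 points).
  x = 6: rhs = 15, matching y values: none (0 points).
  x = 7: rhs = 1, matching y values: 1, 22 (2 points).
  x = 8: rhs = 6, matching y values: 11, 12 (2 points).
  x = 9: rhs = 13, matching y values: 6, 17 (2 points).
  x = 10: rhs = 5, matching y values: none (0 points).
  x = 11: rhs = 11, matching y values: none (0 points).
  x = 12: rhs = 14, matching y values: none (0 points).
  x = 13: rhs = 20, matching y values: none (0 points).
  x = 14: rhs = 12, matching y values: 9, 14 (2 points).
  x = 15: rhs = 19, matching y values: none (0 points).
  x = 16: rhs = 1, matching y values: 1, 22 (2 points).
  x = 17: rhs = 10, matching y values: none (0 points).
  x = 18: rhs = 6, matching y values: 11, 12 (2 points).
  x = 19: rhs = 18, matching y values: 8, 15 (2 points).
  x = 20: rhs = 6, matching y values: 11, 12 (2 points).
  x = 21: rhs = 22, matching y values: none (0 points).
  x = 22: rhs = 3, matching y values: 7, 16 (2 points).
Total affine count: 22.
Full point count |E(F_23)| = 22 + 1 = 23.
Hasse bound: |23 − (23+1)| = |-1| = 1 ≤ 2√23 ≈ 9.5917 ✓.


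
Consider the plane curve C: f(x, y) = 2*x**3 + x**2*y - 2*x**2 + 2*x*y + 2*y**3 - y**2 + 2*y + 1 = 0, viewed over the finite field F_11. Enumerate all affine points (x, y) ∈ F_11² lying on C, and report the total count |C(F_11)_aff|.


Affine F_11-points: {(0, 4), (1, 8), (3, 1), (3, 8), (4, 3), (4, 6), (4, 8), (6, 2), (6, 5), (6, 10), (7, 6), (8, 3), (9, 6), (10, 2)}; count = 14.

For each of the 121 pairs (x, y) ∈ F_11², evaluate f(x, y) mod 11. Record the zeros.
  x = 0: [0↦1, 1↦4, 2↦6, 3↦8, 4↦0, 5↦5, 6↦2, 7↦3, 8↦9, 9↦10, 10↦7]  zeros at y ∈ {4}
  x = 1: [0↦1, 1↦7, 2↦1, 3↦6, 4↦1, 5↦9, 6↦9, 7↦2, 8↦0, 9↦4, 10↦4]  zeros at y ∈ {8}
  x = 2: [0↦9, 1↦9, 2↦8, 3↦7, 4↦7, 5↦9, 6↦3, 7↦1, 8↦4, 9↦2, 10↦7]  zeros at y ∈ ∅
  x = 3: [0↦4, 1↦0, 2↦6, 3↦1, 4↦8, 5↦6, 6↦7, 7↦1, 8↦0, 9↦5, 10↦6]  zeros at y ∈ {1, 8}
  x = 4: [0↦9, 1↦3, 2↦7, 3↦0, 4↦5, 5↦1, 6↦0, 7↦3, 8↦0, 9↦3, 10↦2]  zeros at y ∈ {3, 6, 8}
  x = 5: [0↦3, 1↦8, 2↦1, 3↦5, 4↦10, 5↦6, 6↦5, 7↦8, 8↦5, 9↦8, 10↦7]  zeros at y ∈ ∅
  x = 6: [0↦9, 1↦5, 2↦0, 3↦6, 4↦2, 5↦0, 6↦1, 7↦6, 8↦5, 9↦10, 10↦0]  zeros at y ∈ {2, 5, 10}
  x = 7: [0↦6, 1↦6, 2↦5, 3↦4, 4↦4, 5↦6, 6↦0, 7↦9, 8↦1, 9↦10, 10↦4]  zeros at y ∈ {6}
  x = 8: [0↦6, 1↦1, 2↦6, 3↦0, 4↦6, 5↦3, 6↦3, 7↦7, 8↦5, 9↦9, 10↦9]  zeros at y ∈ {3}
  x = 9: [0↦10, 1↦2, 2↦4, 3↦6, 4↦9, 5↦3, 6↦0, 7↦1, 8↦7, 9↦8, 10↦5]  zeros at y ∈ {6}
  x = 10: [0↦8, 1↦10, 2↦0, 3↦1, 4↦3, 5↦7, 6↦3, 7↦3, 8↦8, 9↦8, 10↦4]  zeros at y ∈ {2}
Collecting zeros: affine points = {(0, 4), (1, 8), (3, 1), (3, 8), (4, 3), (4, 6), (4, 8), (6, 2), (6, 5), (6, 10), (7, 6), (8, 3), (9, 6), (10, 2)}.
Total count |C(F_11)_aff| = 14.


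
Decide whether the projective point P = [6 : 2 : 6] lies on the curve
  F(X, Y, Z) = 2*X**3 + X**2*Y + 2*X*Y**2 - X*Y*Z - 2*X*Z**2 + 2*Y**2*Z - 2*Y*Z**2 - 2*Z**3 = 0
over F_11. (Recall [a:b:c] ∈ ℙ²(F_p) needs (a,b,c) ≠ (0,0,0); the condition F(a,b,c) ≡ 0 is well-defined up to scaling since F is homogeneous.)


F(6,2,6) ≡ 4 (mod 11); P is NOT on the curve.

Evaluate F(6, 2, 6) term-by-term (mod 11).
  2*X**3 ↦ 2·216·1·1 = 432
  X**2*Y ↦ 1·36·2·1 = 72
  2*X*Y**2 ↦ 2·6·4·1 = 48
  -X*Y*Z ↦ -1·6·2·6 = -72
  -2*X*Z**2 ↦ -2·6·1·36 = -432
  2*Y**2*Z ↦ 2·1·4·6 = 48
  -2*Y*Z**2 ↦ -2·1·2·36 = -144
  -2*Z**3 ↦ -2·1·1·216 = -432
Sum: F(6, 2, 6) = (432) + (72) + (48) + (-72) + (-432) + (48) + (-144) + (-432) = -480.
Reducing mod 11: -480 ≡ 4 (mod 11).
Since F(a, b, c) ≡ 4 ≠ 0 (mod 11), P does NOT lie on the curve.


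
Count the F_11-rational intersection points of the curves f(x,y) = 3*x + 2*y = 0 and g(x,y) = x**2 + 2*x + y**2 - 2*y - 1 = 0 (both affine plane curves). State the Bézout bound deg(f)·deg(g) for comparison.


Common zeros: {(2, 8), (10, 7)}; count = 2; Bézout bound = 2.

deg(f) = 1, deg(g) = 2, so Bézout bound = 2.
Scan x ∈ F_11. For each x, list the y ∈ F_11 with f(x, y) ≡ 0 and those with g(x, y) ≡ 0 (mod 11); the common zeros in that column are the intersection.
  x = 0: f ≡ 0 at y ∈ {0}; g ≡ 0 at y ∈ ∅; common: ∅.
  x = 1: f ≡ 0 at y ∈ {4}; g ≡ 0 at y ∈ ∅; common: ∅.
  x = 2: f ≡ 0 at y ∈ {8}; g ≡ 0 at y ∈ {5, 8}; common: {8}.
  x = 3: f ≡ 0 at y ∈ {1}; g ≡ 0 at y ∈ {4, 9}; common: ∅.
  x = 4: f ≡ 0 at y ∈ {5}; g ≡ 0 at y ∈ {1}; common: ∅.
  x = 5: f ≡ 0 at y ∈ {9}; g ≡ 0 at y ∈ {1}; common: ∅.
  x = 6: f ≡ 0 at y ∈ {2}; g ≡ 0 at y ∈ {4, 9}; common: ∅.
  x = 7: f ≡ 0 at y ∈ {6}; g ≡ 0 at y ∈ {5, 8}; common: ∅.
  x = 8: f ≡ 0 at y ∈ {10}; g ≡ 0 at y ∈ ∅; common: ∅.
  x = 9: f ≡ 0 at y ∈ {3}; g ≡ 0 at y ∈ ∅; common: ∅.
  x = 10: f ≡ 0 at y ∈ {7}; g ≡ 0 at y ∈ {6, 7}; common: {7}.
Collecting: common zeros = {(2, 8), (10, 7)}, so the count is 2.
Comparison with the Bézout bound: 2 ≤ 2 = deg(f)·deg(g), as expected for curves with no common component (the bound is attained).


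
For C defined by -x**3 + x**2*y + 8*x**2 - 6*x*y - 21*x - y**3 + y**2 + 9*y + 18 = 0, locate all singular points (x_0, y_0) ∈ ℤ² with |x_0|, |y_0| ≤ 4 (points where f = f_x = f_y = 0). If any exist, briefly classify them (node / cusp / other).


Singular points: {(3, 0)}; classification: node.

Compute partial derivatives:
  f_x = -3*x**2 + 2*x*y + 16*x - 6*y - 21.
  f_y = x**2 - 6*x - 3*y**2 + 2*y + 9.
Scan x_0 ∈ {−4, ..., 4}. For each x_0, f_y(x_0, y) is a polynomial in y; find its integer roots y ∈ {−4, ..., 4}, then test f_x and f at those candidates.
  x = -4: f_y(-4, y) = -3*y**2 + 2*y + 49; no integer root y with |y| ≤ 4.
  x = -3: f_y(-3, y) = -3*y**2 + 2*y + 36; no integer root y with |y| ≤ 4.
  x = -2: f_y(-2, y) = -3*y**2 + 2*y + 25; no integer root y with |y| ≤ 4.
  x = -1: f_y(-1, y) = -3*y**2 + 2*y + 16; vanishes at y ∈ {-2}. (-1, -2): f_x = -24 ≠ 0.
  x = 0: f_y(0, y) = -3*y**2 + 2*y + 9; no integer root y with |y| ≤ 4.
  x = 1: f_y(1, y) = -3*y**2 + 2*y + 4; no integer root y with |y| ≤ 4.
  x = 2: f_y(2, y) = -3*y**2 + 2*y + 1; vanishes at y ∈ {1}. (2, 1): f_x = -3 ≠ 0.
  x = 3: f_y(3, y) = -3*y**2 + 2*y; vanishes at y ∈ {0}. (3, 0): f_x = 0, f = 0 — SINGULAR.
  x = 4: f_y(4, y) = -3*y**2 + 2*y + 1; vanishes at y ∈ {1}. (4, 1): f_x = -3 ≠ 0.
Only singular point on the grid: (3, 0).
Classify: substitute x = 3 + u, y = 0 + v and expand: f = -u**3 + u**2*v - u**2 - v**3 + v**2.
No constant or linear terms (consistent with a singular point). Quadratic part: -u**2 + v**2. Cubic part: -u**3 + u**2*v - v**3.
The quadratic part v**2 - u**2 = (v − u)(v + u) splits into two distinct linear factors, so there are two distinct tangent lines y − 0 = ±(x − 3) — this is a node (ordinary double point).
Classification: node.


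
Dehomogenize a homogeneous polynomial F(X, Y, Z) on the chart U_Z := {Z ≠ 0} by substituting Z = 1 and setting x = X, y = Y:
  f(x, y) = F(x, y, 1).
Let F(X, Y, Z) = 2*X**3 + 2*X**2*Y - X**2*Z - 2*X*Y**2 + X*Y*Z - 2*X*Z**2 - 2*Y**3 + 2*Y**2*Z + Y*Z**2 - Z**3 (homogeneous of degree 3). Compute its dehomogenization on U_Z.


f(x, y) = 2*x**3 + 2*x**2*y - x**2 - 2*x*y**2 + x*y - 2*x - 2*y**3 + 2*y**2 + y - 1

On U_Z we set Z = 1. Each monomial c·X^i·Y^j·Z^k in F becomes c·x^i·y^j·1^k = c·x^i·y^j.
Substituting Z = 1: F(X, Y, 1) = 2*x**3 + 2*x**2*y - x**2 - 2*x*y**2 + x*y - 2*x - 2*y**3 + 2*y**2 + y - 1.
Note: deg(f) ≤ deg(F) = 3; strict inequality happens when F is divisible by Z (lost terms).


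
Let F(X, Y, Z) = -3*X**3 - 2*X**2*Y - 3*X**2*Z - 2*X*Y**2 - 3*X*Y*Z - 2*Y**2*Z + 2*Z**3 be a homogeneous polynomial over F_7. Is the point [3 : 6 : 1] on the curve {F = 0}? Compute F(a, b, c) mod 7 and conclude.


F(3,6,1) ≡ 4 (mod 7); P is NOT on the curve.

Evaluate F(3, 6, 1) term-by-term (mod 7).
  -3*X**3 ↦ -3·27·1·1 = -81
  -2*X**2*Y ↦ -2·9·6·1 = -108
  -3*X**2*Z ↦ -3·9·1·1 = -27
  -2*X*Y**2 ↦ -2·3·36·1 = -216
  -3*X*Y*Z ↦ -3·3·6·1 = -54
  -2*Y**2*Z ↦ -2·1·36·1 = -72
  2*Z**3 ↦ 2·1·1·1 = 2
Sum: F(3, 6, 1) = (-81) + (-108) + (-27) + (-216) + (-54) + (-72) + (2) = -556.
Reducing mod 7: -556 ≡ 4 (mod 7).
Since F(a, b, c) ≡ 4 ≠ 0 (mod 7), P does NOT lie on the curve.


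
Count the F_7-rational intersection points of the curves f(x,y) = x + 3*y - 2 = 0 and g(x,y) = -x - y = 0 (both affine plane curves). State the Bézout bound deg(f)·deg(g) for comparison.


Common zeros: {(6, 1)}; count = 1; Bézout bound = 1.

deg(f) = 1, deg(g) = 1, so Bézout bound = 1.
Scan x ∈ F_7. For each x, list the y ∈ F_7 with f(x, y) ≡ 0 and those with g(x, y) ≡ 0 (mod 7); the common zeros in that column are the intersection.
  x = 0: f ≡ 0 at y ∈ {3}; g ≡ 0 at y ∈ {0}; common: ∅.
  x = 1: f ≡ 0 at y ∈ {5}; g ≡ 0 at y ∈ {6}; common: ∅.
  x = 2: f ≡ 0 at y ∈ {0}; g ≡ 0 at y ∈ {5}; common: ∅.
  x = 3: f ≡ 0 at y ∈ {2}; g ≡ 0 at y ∈ {4}; common: ∅.
  x = 4: f ≡ 0 at y ∈ {4}; g ≡ 0 at y ∈ {3}; common: ∅.
  x = 5: f ≡ 0 at y ∈ {6}; g ≡ 0 at y ∈ {2}; common: ∅.
  x = 6: f ≡ 0 at y ∈ {1}; g ≡ 0 at y ∈ {1}; common: {1}.
Collecting: common zeros = {(6, 1)}, so the count is 1.
Comparison with the Bézout bound: 1 ≤ 1 = deg(f)·deg(g), as expected for curves with no common component (the bound is attained).


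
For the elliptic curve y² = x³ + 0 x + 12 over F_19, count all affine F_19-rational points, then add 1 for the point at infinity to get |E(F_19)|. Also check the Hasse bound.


Affine points = {(2, 1), (2, 18), (3, 1), (3, 18), (4, 0), (5, 2), (5, 17), (6, 0), (8, 7), (8, 12), (9, 0), (10, 9), (10, 10), (12, 7), (12, 12), (13, 9), (13, 10), (14, 1), (14, 18), (15, 9), (15, 10), (16, 2), (16, 17), (17, 2), (17, 17), (18, 7), (18, 12)}; affine count = 27; |E(F_19)| = 28.

Discriminant check: Δ ∝ 4a³ + 27b² = 4·0³ + 27·12² = 4·0 + 27·144 ≡ 12 (mod 19). Nonzero ⇒ E is nonsingular.
For each x ∈ F_19, compute rhs = x³ + 0·x + 12 mod 19, then count y ∈ F_19 with y² ≡ rhs.
  x = 0: rhs = 12, matching y values: none (0 points).
  x = 1: rhs = 13, matching y values: none (0 points).
  x = 2: rhs = 1, matching y values: 1, 18 (2 points).
  x = 3: rhs = 1, matching y values: 1, 18 (2 points).
  x = 4: rhs = 0, matching y values: 0 (1 points).
  x = 5: rhs = 4, matching y values: 2, 17 (2 points).
  x = 6: rhs = 0, matching y values: 0 (1 points).
  x = 7: rhs = 13, matching y values: none (0 points).
  x = 8: rhs = 11, matching y values: 7, 12 (2 points).
  x = 9: rhs = 0, matching y values: 0 (1 points).
  x = 10: rhs = 5, matching y values: 9, 10 (2 points).
  x = 11: rhs = 13, matching y values: none (0 points).
  x = 12: rhs = 11, matching y values: 7, 12 (2 points).
  x = 13: rhs = 5, matching y values: 9, 10 (2 points).
  x = 14: rhs = 1, matching y values: 1, 18 (2 points).
  x = 15: rhs = 5, matching y values: 9, 10 (2 points).
  x = 16: rhs = 4, matching y values: 2, 17 (2 points).
  x = 17: rhs = 4, matching y values: 2, 17 (2 points).
  x = 18: rhs = 11, matching y values: 7, 12 (2 points).
Total affine count: 27.
Full point count |E(F_19)| = 27 + 1 = 28.
Hasse bound: |28 − (19+1)| = |8| = 8 ≤ 2√19 ≈ 8.7178 ✓.
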